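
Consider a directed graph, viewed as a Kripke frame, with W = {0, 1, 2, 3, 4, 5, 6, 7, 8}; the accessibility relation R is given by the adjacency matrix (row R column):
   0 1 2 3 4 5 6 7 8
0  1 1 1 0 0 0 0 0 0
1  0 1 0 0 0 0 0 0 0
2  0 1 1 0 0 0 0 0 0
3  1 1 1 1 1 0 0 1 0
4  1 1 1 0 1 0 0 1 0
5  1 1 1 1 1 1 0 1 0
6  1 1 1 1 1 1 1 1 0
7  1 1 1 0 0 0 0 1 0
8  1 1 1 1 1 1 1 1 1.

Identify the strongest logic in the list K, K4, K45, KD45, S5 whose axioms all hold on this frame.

Transitive (axiom 4): yes — every two-step R-path is closed by a direct edge.
Euclidean (axiom 5): no — 0 R 1 and 0 R 2, but not 1 R 2.
Serial (axiom D): yes — every world has a successor (e.g. 0 R 0).
Reflexive (axiom T): yes — every world is R-related to itself.
So F validates K, K4; K45 would additionally require R to be Euclidean. The strongest is K4.

K4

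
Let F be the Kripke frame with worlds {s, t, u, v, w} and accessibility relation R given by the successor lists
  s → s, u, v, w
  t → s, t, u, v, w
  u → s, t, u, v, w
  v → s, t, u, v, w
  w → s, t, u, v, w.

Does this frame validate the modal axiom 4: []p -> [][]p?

By correspondence theory, 4 is valid on a frame iff R is transitive.
Transitive: no — s R u and u R t, but not s R t.

No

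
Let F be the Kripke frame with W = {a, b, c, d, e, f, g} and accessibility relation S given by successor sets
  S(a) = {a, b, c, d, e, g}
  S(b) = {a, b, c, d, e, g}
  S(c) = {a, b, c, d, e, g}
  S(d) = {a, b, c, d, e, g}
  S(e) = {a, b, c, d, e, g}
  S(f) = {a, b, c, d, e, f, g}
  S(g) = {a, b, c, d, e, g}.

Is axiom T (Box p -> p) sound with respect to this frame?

Yes

The schema T characterises exactly the reflexive frames.
Reflexive: yes — every world is S-related to itself.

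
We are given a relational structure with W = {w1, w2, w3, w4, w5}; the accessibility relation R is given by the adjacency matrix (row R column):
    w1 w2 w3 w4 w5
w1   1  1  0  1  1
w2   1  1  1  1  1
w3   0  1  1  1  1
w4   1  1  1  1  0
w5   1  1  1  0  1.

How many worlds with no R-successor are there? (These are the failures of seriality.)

R is serial; there are no such worlds.

0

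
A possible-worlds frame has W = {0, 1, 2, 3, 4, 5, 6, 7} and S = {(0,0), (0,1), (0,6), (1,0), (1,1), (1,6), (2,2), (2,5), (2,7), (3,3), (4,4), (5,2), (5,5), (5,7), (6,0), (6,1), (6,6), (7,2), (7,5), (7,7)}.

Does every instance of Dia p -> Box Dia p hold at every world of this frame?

Yes

By correspondence theory, 5 is valid on a frame iff S is Euclidean.
Euclidean: yes — any two successors of a common world are S-related.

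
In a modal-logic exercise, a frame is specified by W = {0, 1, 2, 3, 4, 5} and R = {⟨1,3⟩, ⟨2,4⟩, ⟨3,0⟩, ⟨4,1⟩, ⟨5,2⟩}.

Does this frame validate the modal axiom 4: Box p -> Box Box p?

No

By correspondence theory, 4 is valid on a frame iff R is transitive.
Transitive: no — 1 R 3 and 3 R 0, but not 1 R 0.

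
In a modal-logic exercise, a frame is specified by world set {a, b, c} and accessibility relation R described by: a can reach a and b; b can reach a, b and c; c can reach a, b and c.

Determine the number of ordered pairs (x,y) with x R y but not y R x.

Enumerating: (c,a).

1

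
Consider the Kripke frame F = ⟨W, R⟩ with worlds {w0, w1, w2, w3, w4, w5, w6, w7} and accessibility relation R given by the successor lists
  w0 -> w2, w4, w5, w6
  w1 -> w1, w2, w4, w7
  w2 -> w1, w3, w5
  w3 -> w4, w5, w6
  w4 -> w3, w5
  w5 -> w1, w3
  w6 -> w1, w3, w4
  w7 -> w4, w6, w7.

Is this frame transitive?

Transitive: no — w0 R w2 and w2 R w1, but not w0 R w1.

No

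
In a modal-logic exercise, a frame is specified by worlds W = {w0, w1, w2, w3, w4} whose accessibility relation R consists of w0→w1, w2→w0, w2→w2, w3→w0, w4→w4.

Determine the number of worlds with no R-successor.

1

Enumerating: w1.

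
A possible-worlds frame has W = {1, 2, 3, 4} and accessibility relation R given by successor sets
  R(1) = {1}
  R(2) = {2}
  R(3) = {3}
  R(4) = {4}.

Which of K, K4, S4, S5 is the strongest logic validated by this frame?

S5

Transitive (axiom 4): yes — every two-step R-path is closed by a direct edge.
Reflexive (axiom T): yes — every world is R-related to itself.
Euclidean (axiom 5): yes — any two successors of a common world are R-related.
So F validates K, K4, S4, S5. The strongest is S5.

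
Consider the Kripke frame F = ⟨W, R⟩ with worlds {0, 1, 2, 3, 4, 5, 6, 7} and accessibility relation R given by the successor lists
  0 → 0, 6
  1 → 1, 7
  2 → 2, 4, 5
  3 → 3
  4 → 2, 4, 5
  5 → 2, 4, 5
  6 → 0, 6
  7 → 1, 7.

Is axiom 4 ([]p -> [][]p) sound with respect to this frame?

Yes

The schema 4 characterises exactly the transitive frames.
Transitive: yes — every two-step R-path is closed by a direct edge.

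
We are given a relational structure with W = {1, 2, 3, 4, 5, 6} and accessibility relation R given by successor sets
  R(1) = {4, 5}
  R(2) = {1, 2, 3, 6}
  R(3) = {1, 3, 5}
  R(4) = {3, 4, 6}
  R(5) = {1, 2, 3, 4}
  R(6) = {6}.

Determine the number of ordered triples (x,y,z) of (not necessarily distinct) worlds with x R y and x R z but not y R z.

26

Enumerating: (1,4,5), (1,5,5), (2,1,1), (2,1,2), (2,1,3), (2,1,6), (2,3,2), (2,3,6), (2,6,1), (2,6,2), (2,6,3), (3,1,1), … and 14 more.
Total: 26.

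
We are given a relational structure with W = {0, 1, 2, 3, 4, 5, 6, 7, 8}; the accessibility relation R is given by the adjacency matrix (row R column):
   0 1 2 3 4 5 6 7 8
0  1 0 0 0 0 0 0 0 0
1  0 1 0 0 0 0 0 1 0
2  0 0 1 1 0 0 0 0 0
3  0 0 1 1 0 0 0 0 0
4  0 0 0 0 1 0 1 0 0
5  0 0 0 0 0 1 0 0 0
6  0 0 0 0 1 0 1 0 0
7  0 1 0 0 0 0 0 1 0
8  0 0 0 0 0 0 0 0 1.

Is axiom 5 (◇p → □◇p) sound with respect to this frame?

By correspondence theory, 5 is valid on a frame iff R is Euclidean.
Euclidean: yes — any two successors of a common world are R-related.

Yes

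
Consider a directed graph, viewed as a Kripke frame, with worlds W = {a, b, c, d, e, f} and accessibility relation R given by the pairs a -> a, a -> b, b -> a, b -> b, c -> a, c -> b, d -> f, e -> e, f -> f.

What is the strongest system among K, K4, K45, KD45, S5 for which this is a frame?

KD45

Transitive (axiom 4): yes — every two-step R-path is closed by a direct edge.
Euclidean (axiom 5): yes — any two successors of a common world are R-related.
Serial (axiom D): yes — every world has a successor (e.g. a R a).
Reflexive (axiom T): no — c is not related to itself.
So F validates K, K4, K45, KD45; S5 would additionally require R to be reflexive. The strongest is KD45.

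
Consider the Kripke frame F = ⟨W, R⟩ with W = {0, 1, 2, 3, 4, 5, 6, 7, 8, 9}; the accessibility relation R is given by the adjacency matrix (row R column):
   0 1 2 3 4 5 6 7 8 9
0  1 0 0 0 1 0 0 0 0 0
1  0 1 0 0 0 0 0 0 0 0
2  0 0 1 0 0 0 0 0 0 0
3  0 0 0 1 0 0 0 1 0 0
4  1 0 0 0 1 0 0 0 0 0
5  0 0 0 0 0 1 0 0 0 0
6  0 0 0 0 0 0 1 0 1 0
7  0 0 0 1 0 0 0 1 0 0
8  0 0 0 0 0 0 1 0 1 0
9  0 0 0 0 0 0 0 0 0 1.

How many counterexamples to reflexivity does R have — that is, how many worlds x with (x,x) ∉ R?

0

R is reflexive; there are no such worlds.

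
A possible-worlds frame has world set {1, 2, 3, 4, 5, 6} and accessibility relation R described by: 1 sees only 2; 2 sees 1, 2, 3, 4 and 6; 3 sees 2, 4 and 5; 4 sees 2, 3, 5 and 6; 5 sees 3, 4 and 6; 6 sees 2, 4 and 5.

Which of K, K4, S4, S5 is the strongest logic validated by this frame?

K

Transitive (axiom 4): no — 1 R 2 and 2 R 3, but not 1 R 3.
Reflexive (axiom T): no — 1 is not related to itself.
Euclidean (axiom 5): no — 2 R 1 and 2 R 3, but not 1 R 3.
So F validates K; K4 would additionally require R to be transitive. The strongest is K.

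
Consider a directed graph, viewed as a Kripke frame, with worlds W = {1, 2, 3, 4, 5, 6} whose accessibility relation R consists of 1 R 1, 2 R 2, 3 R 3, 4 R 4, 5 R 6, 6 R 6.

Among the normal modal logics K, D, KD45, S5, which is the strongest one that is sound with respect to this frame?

Serial (axiom D): yes — every world has a successor (e.g. 1 R 1).
Euclidean (axiom 5): yes — any two successors of a common world are R-related.
Transitive (axiom 4): yes — every two-step R-path is closed by a direct edge.
Reflexive (axiom T): no — 5 is not related to itself.
So F validates K, D, KD45; S5 would additionally require R to be reflexive. The strongest is KD45.

KD45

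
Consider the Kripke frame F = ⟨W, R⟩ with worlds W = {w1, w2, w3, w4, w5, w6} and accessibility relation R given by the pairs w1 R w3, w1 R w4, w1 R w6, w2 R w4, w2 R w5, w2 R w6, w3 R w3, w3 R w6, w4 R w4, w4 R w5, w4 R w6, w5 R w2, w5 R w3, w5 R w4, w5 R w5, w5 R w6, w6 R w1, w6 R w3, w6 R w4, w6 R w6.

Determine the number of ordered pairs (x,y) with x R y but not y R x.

Enumerating: (w1,w3), (w1,w4), (w2,w4), (w2,w6), (w5,w3), (w5,w6).

6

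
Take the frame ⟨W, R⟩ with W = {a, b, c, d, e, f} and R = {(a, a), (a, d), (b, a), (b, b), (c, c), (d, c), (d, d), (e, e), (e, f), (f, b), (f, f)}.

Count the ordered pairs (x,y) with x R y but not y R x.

Enumerating: (a,d), (b,a), (d,c), (e,f), (f,b).

5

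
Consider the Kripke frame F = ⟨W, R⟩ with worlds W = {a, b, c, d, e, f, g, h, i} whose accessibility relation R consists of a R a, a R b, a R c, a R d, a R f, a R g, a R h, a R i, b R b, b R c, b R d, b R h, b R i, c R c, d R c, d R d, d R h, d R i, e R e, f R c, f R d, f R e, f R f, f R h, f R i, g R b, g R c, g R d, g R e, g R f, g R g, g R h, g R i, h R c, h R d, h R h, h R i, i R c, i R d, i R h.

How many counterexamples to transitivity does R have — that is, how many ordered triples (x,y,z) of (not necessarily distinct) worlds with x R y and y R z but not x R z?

Enumerating: (a,f,e), (a,g,e), (i,d,i), (i,h,i).

4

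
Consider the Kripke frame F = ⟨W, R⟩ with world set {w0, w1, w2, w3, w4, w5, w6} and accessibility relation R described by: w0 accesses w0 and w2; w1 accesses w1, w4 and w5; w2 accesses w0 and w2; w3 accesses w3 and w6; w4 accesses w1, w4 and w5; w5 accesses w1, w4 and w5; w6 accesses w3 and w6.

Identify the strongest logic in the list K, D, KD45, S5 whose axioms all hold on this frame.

S5

Serial (axiom D): yes — every world has a successor (e.g. w0 R w0).
Euclidean (axiom 5): yes — any two successors of a common world are R-related.
Transitive (axiom 4): yes — every two-step R-path is closed by a direct edge.
Reflexive (axiom T): yes — every world is R-related to itself.
So F validates K, D, KD45, S5. The strongest is S5.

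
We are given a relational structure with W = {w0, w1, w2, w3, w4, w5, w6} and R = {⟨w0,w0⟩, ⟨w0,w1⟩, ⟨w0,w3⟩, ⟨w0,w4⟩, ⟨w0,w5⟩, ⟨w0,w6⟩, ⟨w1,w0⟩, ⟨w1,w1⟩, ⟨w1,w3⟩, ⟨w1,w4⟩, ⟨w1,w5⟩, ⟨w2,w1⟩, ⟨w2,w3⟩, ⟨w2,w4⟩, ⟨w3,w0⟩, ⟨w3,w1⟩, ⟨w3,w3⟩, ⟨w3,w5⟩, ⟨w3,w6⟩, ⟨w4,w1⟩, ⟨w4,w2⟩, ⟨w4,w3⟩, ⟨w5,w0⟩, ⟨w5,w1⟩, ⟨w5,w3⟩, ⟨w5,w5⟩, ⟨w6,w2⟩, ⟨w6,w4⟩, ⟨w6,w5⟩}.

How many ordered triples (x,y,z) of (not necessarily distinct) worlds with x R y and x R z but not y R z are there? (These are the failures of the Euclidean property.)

34

Enumerating: (w0,w1,w6), (w0,w3,w4), (w0,w4,w0), (w0,w4,w4), (w0,w4,w5), (w0,w4,w6), (w0,w5,w4), (w0,w5,w6), (w0,w6,w0), (w0,w6,w1), (w0,w6,w3), (w0,w6,w6), … and 22 more.
Total: 34.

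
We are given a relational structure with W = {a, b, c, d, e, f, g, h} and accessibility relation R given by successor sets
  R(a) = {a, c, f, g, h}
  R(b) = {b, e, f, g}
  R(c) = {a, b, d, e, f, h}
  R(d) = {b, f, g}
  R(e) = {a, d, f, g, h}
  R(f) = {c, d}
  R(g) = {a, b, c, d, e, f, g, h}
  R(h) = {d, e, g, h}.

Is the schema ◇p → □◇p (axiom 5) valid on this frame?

Axiom 5 corresponds to the accessibility relation being Euclidean.
Euclidean: no — a R c and a R g, but not c R g.

No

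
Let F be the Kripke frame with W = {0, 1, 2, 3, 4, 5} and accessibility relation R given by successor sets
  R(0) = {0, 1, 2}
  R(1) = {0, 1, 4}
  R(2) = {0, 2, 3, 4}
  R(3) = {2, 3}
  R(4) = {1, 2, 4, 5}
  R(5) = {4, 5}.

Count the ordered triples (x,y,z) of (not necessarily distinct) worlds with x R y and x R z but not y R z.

16

Enumerating: (0,1,2), (0,2,1), (1,0,4), (1,4,0), (2,0,3), (2,0,4), (2,3,0), (2,3,4), (2,4,0), (2,4,3), (4,1,2), (4,1,5), (4,2,1), (4,2,5), (4,5,1), (4,5,2).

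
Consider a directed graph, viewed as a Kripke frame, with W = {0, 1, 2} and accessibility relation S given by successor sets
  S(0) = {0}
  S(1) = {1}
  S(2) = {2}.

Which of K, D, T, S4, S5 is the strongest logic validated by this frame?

S5

Serial (axiom D): yes — every world has a successor (e.g. 0 S 0).
Reflexive (axiom T): yes — every world is S-related to itself.
Transitive (axiom 4): yes — every two-step S-path is closed by a direct edge.
Euclidean (axiom 5): yes — any two successors of a common world are S-related.
So F validates K, D, T, S4, S5. The strongest is S5.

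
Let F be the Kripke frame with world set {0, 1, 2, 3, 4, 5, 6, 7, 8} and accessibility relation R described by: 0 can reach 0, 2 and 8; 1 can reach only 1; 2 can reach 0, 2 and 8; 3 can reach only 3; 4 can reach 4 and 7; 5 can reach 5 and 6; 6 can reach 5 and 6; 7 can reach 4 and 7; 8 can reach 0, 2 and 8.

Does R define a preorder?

Yes

Reflexive: yes — every world is R-related to itself.
Transitive: yes — every two-step R-path is closed by a direct edge.
So R is a preorder.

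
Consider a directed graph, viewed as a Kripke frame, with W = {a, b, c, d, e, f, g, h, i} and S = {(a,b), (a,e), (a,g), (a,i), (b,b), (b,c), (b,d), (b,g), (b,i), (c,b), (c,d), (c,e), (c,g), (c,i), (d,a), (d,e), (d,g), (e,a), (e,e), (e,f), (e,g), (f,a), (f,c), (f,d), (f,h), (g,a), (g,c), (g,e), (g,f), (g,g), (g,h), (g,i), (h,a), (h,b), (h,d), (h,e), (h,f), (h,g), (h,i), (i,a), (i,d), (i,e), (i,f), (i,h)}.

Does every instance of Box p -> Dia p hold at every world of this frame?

Yes

Axiom D corresponds to the accessibility relation being serial.
Serial: yes — every world has a successor (e.g. a S b).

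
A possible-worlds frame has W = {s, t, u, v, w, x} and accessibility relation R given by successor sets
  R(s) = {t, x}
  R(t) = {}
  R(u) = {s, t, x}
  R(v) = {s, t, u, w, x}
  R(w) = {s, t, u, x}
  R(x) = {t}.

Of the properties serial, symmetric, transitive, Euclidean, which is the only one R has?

transitive

Serial: no — t has no R-successor.
Symmetric: no — s R t but not t R s.
Transitive: yes — every two-step R-path is closed by a direct edge.
Euclidean: no — s R t and s R x, but not t R x.
Only transitive holds.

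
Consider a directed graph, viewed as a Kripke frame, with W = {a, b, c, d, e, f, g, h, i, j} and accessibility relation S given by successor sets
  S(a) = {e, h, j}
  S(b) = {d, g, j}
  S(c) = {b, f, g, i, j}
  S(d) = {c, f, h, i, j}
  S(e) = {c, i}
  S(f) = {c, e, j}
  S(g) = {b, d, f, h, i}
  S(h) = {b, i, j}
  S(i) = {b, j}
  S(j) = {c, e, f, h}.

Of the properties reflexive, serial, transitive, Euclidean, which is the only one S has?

Reflexive: no — a is not related to itself.
Serial: yes — every world has a successor (e.g. a S e).
Transitive: no — a S e and e S c, but not a S c.
Euclidean: no — a S e and a S h, but not e S h.
Only serial holds.

serial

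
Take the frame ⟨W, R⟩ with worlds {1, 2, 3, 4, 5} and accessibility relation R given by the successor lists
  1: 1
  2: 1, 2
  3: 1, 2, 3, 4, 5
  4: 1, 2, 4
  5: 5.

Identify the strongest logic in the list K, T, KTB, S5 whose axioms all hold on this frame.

T

Reflexive (axiom T): yes — every world is R-related to itself.
Symmetric (axiom B): no — 2 R 1 but not 1 R 2.
Euclidean (axiom 5): no — 3 R 1 and 3 R 2, but not 1 R 2.
So F validates K, T; KTB would additionally require R to be symmetric. The strongest is T.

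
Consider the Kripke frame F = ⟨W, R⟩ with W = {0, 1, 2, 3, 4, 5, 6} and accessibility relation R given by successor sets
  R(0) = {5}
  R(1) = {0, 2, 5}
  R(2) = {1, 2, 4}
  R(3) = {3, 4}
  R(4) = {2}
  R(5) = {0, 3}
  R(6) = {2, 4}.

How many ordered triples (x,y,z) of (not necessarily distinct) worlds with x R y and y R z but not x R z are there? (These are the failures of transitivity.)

13

Enumerating: (0,5,0), (0,5,3), (1,2,1), (1,2,4), (1,5,3), (2,1,0), (2,1,5), (3,4,2), (4,2,1), (4,2,4), (5,0,5), (5,3,4), (6,2,1).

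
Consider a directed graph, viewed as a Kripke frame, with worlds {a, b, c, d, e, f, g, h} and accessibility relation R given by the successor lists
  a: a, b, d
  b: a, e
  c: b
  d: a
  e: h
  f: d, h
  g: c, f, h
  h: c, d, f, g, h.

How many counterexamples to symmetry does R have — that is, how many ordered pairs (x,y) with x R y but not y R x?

Enumerating: (b,e), (c,b), (e,h), (f,d), (g,c), (g,f), (h,c), (h,d).

8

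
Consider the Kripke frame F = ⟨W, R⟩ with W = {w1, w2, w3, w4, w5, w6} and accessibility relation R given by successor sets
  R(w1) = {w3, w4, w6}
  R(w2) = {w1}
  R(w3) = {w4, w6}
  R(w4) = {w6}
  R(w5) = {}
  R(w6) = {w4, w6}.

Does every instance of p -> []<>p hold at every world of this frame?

No

By correspondence theory, B is valid on a frame iff R is symmetric.
Symmetric: no — w1 R w3 but not w3 R w1.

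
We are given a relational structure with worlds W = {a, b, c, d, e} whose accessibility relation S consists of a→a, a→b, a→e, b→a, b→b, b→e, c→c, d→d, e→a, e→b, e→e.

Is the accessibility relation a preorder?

Yes

Reflexive: yes — every world is S-related to itself.
Transitive: yes — every two-step S-path is closed by a direct edge.
So S is a preorder.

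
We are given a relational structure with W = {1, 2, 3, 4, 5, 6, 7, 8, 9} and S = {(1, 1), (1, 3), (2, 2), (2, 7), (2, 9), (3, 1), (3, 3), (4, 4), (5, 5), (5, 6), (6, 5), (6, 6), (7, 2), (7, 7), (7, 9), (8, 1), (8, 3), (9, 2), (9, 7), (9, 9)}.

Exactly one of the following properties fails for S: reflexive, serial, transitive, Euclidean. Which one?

Reflexive: no — 8 is not related to itself.
Serial: yes — every world has a successor (e.g. 1 S 1).
Transitive: yes — every two-step S-path is closed by a direct edge.
Euclidean: yes — any two successors of a common world are S-related.
Only reflexive fails.

reflexive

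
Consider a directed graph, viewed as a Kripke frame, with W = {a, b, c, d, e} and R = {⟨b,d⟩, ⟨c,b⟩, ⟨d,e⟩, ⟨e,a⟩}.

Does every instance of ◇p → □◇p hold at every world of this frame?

No

By correspondence theory, 5 is valid on a frame iff R is Euclidean.
Euclidean: no — b R d and b R d, but not d R d.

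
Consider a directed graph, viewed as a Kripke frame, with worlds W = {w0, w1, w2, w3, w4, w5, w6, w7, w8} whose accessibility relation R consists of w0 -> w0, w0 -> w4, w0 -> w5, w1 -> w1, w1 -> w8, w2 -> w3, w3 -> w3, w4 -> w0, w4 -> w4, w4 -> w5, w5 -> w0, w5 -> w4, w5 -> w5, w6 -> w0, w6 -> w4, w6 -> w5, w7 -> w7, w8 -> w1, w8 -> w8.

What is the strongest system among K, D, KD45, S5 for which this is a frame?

KD45

Serial (axiom D): yes — every world has a successor (e.g. w0 R w0).
Euclidean (axiom 5): yes — any two successors of a common world are R-related.
Transitive (axiom 4): yes — every two-step R-path is closed by a direct edge.
Reflexive (axiom T): no — w2 is not related to itself.
So F validates K, D, KD45; S5 would additionally require R to be reflexive. The strongest is KD45.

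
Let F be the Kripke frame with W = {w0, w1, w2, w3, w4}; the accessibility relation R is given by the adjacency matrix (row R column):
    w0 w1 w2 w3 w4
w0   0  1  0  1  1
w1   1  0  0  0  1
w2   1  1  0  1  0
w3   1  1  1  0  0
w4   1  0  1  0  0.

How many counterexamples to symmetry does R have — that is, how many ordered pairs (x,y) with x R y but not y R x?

5

Enumerating: (w1,w4), (w2,w0), (w2,w1), (w3,w1), (w4,w2).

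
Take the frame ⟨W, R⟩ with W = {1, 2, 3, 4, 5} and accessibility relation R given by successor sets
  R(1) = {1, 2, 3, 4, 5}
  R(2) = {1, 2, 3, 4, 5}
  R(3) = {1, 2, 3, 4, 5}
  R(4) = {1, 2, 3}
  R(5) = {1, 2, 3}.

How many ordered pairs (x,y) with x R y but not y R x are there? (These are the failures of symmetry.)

0

R is symmetric; there are no such tuples.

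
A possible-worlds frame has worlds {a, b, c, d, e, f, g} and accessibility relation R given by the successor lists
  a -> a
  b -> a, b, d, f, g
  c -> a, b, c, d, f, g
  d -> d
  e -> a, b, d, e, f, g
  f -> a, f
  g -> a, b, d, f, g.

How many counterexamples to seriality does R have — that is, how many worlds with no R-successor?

R is serial; there are no such worlds.

0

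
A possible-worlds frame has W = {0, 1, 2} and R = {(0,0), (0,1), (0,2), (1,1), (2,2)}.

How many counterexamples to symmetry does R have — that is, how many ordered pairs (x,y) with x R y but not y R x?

Enumerating: (0,1), (0,2).

2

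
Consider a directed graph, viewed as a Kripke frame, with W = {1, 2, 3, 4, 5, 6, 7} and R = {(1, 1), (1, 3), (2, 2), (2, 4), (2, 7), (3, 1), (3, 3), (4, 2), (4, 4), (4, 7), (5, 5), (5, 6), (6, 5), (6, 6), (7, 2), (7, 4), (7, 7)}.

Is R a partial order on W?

No

Reflexive: yes — every world is R-related to itself.
Transitive: yes — every two-step R-path is closed by a direct edge.
Antisymmetric: no — 1 R 3 and 3 R 1 with 1 ≠ 3.
So R is not a partial order.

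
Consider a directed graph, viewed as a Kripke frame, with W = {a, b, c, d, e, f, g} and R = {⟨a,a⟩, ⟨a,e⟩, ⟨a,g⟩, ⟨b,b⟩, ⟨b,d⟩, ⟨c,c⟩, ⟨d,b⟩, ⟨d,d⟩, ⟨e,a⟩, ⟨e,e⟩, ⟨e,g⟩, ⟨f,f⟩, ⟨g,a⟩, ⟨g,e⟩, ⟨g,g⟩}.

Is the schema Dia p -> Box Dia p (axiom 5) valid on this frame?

Yes

By correspondence theory, 5 is valid on a frame iff R is Euclidean.
Euclidean: yes — any two successors of a common world are R-related.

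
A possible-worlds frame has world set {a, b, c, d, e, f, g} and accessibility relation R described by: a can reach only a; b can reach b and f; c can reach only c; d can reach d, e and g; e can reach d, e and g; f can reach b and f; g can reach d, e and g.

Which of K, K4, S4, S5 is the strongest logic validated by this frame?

Transitive (axiom 4): yes — every two-step R-path is closed by a direct edge.
Reflexive (axiom T): yes — every world is R-related to itself.
Euclidean (axiom 5): yes — any two successors of a common world are R-related.
So F validates K, K4, S4, S5. The strongest is S5.

S5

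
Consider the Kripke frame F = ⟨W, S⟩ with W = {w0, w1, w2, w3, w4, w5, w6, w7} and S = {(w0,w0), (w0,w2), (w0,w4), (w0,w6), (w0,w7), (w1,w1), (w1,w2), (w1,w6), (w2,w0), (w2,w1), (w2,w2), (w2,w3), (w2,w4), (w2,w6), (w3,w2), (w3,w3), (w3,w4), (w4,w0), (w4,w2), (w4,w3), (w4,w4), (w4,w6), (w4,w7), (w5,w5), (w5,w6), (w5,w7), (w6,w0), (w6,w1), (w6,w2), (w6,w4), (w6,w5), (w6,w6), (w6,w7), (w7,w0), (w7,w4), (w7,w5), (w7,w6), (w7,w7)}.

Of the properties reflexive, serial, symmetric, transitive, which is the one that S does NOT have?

Reflexive: yes — every world is S-related to itself.
Serial: yes — every world has a successor (e.g. w0 S w0).
Symmetric: yes — every pair in S has its reverse in S.
Transitive: no — w0 S w2 and w2 S w1, but not w0 S w1.
Only transitive fails.

transitive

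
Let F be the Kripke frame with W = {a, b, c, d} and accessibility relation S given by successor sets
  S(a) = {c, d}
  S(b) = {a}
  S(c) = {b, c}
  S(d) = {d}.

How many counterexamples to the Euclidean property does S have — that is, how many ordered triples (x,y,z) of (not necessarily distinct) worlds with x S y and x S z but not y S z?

5

Enumerating: (a,c,d), (a,d,c), (b,a,a), (c,b,b), (c,b,c).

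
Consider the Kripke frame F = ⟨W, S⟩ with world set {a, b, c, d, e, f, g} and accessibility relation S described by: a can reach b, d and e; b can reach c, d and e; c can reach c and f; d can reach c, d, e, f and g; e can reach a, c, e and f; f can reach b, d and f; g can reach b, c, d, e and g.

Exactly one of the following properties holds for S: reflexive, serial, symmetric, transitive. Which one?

serial

Reflexive: no — a is not related to itself.
Serial: yes — every world has a successor (e.g. a S b).
Symmetric: no — a S b but not b S a.
Transitive: no — a S b and b S c, but not a S c.
Only serial holds.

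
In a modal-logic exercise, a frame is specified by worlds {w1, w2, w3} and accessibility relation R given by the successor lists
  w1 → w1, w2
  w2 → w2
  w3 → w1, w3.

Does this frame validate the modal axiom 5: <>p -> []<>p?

No

The schema 5 characterises exactly the Euclidean frames.
Euclidean: no — w1 R w2 and w1 R w1, but not w2 R w1.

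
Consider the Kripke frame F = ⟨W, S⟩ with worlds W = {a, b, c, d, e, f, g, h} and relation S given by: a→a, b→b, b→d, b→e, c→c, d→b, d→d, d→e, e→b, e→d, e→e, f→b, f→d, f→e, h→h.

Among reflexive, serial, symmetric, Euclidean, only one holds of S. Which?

Euclidean

Reflexive: no — f is not related to itself.
Serial: no — g has no S-successor.
Symmetric: no — f S b but not b S f.
Euclidean: yes — any two successors of a common world are S-related.
Only Euclidean holds.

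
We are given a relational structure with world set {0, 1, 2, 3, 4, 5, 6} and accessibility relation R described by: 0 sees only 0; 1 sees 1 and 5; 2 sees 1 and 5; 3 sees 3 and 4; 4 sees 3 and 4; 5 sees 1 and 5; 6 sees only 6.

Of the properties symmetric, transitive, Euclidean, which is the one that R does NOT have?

symmetric

Symmetric: no — 2 R 1 but not 1 R 2.
Transitive: yes — every two-step R-path is closed by a direct edge.
Euclidean: yes — any two successors of a common world are R-related.
Only symmetric fails.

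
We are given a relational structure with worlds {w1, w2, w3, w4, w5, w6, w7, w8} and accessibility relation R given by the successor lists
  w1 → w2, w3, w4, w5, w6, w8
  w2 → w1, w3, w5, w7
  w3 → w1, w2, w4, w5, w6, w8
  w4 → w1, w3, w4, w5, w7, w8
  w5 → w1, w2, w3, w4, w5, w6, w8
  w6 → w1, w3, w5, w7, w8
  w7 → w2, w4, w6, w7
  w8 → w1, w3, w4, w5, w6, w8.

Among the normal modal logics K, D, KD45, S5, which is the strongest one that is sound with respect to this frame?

Serial (axiom D): yes — every world has a successor (e.g. w1 R w2).
Euclidean (axiom 5): no — w1 R w2 and w1 R w4, but not w2 R w4.
Transitive (axiom 4): no — w1 R w2 and w2 R w7, but not w1 R w7.
Reflexive (axiom T): no — w1 is not related to itself.
So F validates K, D; KD45 would additionally require R to be Euclidean and transitive. The strongest is D.

D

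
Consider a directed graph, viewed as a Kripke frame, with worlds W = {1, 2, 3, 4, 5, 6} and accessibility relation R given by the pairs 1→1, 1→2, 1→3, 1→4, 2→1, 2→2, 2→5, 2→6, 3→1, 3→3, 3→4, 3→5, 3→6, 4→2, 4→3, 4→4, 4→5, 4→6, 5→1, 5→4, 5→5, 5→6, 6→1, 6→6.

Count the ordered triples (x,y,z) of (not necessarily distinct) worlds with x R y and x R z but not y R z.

Enumerating: (1,2,3), (1,2,4), (1,3,2), (1,4,1), (2,1,5), (2,1,6), (2,5,2), (2,6,2), (2,6,5), (3,1,5), (3,1,6), (3,4,1), … and 19 more.
Total: 31.

31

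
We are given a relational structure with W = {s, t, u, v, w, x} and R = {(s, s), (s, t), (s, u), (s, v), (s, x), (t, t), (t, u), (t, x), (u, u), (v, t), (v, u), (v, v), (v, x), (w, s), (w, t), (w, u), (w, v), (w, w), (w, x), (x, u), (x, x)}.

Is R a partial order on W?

Reflexive: yes — every world is R-related to itself.
Transitive: yes — every two-step R-path is closed by a direct edge.
Antisymmetric: yes — no distinct pair is related both ways.
So R is a partial order.

Yes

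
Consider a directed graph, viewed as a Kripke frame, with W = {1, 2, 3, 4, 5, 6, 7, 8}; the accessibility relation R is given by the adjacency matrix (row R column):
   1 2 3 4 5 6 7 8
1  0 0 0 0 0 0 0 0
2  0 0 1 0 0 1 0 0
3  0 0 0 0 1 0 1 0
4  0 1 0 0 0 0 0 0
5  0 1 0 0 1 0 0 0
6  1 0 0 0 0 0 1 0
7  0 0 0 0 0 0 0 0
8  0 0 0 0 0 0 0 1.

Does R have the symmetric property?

Symmetric: no — 2 R 3 but not 3 R 2.

No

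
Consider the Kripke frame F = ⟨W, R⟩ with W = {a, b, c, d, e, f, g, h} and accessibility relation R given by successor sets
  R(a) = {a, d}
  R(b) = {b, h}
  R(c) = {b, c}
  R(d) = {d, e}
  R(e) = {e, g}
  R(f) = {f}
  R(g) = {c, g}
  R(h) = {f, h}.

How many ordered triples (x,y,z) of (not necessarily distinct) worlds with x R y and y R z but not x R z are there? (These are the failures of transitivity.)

6

Enumerating: (a,d,e), (b,h,f), (c,b,h), (d,e,g), (e,g,c), (g,c,b).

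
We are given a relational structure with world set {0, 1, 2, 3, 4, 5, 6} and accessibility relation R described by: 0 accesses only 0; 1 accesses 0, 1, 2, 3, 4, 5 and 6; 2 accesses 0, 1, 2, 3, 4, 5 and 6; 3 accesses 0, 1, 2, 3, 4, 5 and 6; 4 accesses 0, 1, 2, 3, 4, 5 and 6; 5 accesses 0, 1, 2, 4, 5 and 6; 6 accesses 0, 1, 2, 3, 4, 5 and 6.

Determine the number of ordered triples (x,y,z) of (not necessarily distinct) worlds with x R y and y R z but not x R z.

Enumerating: (5,1,3), (5,2,3), (5,4,3), (5,6,3).

4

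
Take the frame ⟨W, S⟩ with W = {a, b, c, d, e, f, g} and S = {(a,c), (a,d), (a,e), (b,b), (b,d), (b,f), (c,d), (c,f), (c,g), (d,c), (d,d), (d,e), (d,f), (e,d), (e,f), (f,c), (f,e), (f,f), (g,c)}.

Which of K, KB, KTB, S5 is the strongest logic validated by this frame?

K

Symmetric (axiom B): no — a S c but not c S a.
Reflexive (axiom T): no — a is not related to itself.
Euclidean (axiom 5): no — a S c and a S e, but not c S e.
So F validates K; KB would additionally require S to be symmetric. The strongest is K.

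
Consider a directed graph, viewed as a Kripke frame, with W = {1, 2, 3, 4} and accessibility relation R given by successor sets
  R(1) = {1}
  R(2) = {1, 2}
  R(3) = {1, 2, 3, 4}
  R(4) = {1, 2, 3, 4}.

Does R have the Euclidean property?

Euclidean: no — 3 R 1 and 3 R 2, but not 1 R 2.

No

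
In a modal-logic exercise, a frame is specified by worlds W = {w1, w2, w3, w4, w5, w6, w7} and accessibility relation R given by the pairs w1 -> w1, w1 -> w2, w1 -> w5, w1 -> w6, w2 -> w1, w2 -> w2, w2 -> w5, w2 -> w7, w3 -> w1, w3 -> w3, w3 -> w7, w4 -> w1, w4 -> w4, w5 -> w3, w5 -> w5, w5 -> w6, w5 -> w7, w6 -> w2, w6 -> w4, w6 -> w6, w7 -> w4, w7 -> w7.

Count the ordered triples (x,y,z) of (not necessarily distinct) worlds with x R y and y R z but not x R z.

24

Enumerating: (w1,w2,w7), (w1,w5,w3), (w1,w5,w7), (w1,w6,w4), (w2,w1,w6), (w2,w5,w3), (w2,w5,w6), (w2,w7,w4), (w3,w1,w2), (w3,w1,w5), (w3,w1,w6), (w3,w7,w4), … and 12 more.
Total: 24.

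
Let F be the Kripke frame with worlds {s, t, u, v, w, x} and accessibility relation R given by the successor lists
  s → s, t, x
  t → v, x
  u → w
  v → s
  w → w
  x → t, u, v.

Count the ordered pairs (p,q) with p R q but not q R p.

7

Enumerating: (s,t), (s,x), (t,v), (u,w), (v,s), (x,u), (x,v).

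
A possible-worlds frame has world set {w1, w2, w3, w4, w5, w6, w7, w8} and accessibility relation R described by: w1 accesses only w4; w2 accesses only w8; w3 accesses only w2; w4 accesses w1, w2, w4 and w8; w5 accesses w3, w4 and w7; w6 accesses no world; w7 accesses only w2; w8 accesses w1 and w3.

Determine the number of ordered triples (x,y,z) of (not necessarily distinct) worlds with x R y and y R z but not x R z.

15

Enumerating: (w1,w4,w1), (w1,w4,w2), (w1,w4,w8), (w2,w8,w1), (w2,w8,w3), (w3,w2,w8), (w4,w8,w3), (w5,w3,w2), (w5,w4,w1), (w5,w4,w2), (w5,w4,w8), (w5,w7,w2), (w7,w2,w8), (w8,w1,w4), (w8,w3,w2).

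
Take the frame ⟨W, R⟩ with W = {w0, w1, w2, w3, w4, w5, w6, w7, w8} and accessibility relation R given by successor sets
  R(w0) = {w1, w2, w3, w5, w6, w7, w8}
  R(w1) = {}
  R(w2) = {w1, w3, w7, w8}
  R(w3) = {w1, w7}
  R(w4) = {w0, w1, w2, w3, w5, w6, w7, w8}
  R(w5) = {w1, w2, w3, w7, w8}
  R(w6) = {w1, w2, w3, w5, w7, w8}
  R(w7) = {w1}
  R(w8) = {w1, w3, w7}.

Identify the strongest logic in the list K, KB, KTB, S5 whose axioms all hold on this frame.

K

Symmetric (axiom B): no — w0 R w1 but not w1 R w0.
Reflexive (axiom T): no — w0 is not related to itself.
Euclidean (axiom 5): no — w0 R w1 and w0 R w2, but not w1 R w2.
So F validates K; KB would additionally require R to be symmetric. The strongest is K.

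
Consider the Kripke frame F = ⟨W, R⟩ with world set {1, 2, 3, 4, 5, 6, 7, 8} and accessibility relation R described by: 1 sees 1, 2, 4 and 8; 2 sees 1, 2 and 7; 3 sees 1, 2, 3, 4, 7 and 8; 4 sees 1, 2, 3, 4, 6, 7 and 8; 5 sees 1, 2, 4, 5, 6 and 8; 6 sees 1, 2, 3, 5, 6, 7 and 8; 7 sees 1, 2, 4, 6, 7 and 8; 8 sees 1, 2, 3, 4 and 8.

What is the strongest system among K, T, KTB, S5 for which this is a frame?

Reflexive (axiom T): yes — every world is R-related to itself.
Symmetric (axiom B): no — 3 R 1 but not 1 R 3.
Euclidean (axiom 5): no — 1 R 2 and 1 R 4, but not 2 R 4.
So F validates K, T; KTB would additionally require R to be symmetric. The strongest is T.

T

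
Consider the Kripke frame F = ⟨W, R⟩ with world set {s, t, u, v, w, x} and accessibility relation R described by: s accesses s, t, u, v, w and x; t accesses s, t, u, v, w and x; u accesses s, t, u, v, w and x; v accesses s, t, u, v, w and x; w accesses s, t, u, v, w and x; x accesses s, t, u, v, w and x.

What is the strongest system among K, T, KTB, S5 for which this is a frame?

Reflexive (axiom T): yes — every world is R-related to itself.
Symmetric (axiom B): yes — every pair in R has its reverse in R.
Euclidean (axiom 5): yes — any two successors of a common world are R-related.
So F validates K, T, KTB, S5. The strongest is S5.

S5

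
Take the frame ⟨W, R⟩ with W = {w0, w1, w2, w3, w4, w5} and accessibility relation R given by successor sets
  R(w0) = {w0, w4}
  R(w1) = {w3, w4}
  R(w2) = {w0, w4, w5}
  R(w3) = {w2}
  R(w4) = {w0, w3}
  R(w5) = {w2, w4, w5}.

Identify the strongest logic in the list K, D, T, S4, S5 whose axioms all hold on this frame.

Serial (axiom D): yes — every world has a successor (e.g. w0 R w0).
Reflexive (axiom T): no — w1 is not related to itself.
Transitive (axiom 4): no — w0 R w4 and w4 R w3, but not w0 R w3.
Euclidean (axiom 5): no — w1 R w3 and w1 R w4, but not w3 R w4.
So F validates K, D; T would additionally require R to be reflexive. The strongest is D.

D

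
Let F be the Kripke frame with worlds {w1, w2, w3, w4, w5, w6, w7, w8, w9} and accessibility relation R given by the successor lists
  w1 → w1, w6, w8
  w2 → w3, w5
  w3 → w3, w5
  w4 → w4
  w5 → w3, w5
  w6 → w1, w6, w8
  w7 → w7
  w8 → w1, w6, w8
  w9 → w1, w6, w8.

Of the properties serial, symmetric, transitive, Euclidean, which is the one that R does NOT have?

symmetric

Serial: yes — every world has a successor (e.g. w1 R w1).
Symmetric: no — w2 R w3 but not w3 R w2.
Transitive: yes — every two-step R-path is closed by a direct edge.
Euclidean: yes — any two successors of a common world are R-related.
Only symmetric fails.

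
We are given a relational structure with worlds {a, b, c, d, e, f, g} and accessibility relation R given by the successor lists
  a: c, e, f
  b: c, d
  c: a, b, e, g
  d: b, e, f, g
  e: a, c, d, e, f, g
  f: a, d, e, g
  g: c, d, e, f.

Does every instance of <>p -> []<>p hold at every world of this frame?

No

The schema 5 characterises exactly the Euclidean frames.
Euclidean: no — a R c and a R f, but not c R f.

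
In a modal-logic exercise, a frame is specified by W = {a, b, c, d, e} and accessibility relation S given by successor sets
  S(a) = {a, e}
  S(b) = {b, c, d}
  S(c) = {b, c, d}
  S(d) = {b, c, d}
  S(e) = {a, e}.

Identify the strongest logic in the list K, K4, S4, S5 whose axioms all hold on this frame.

Transitive (axiom 4): yes — every two-step S-path is closed by a direct edge.
Reflexive (axiom T): yes — every world is S-related to itself.
Euclidean (axiom 5): yes — any two successors of a common world are S-related.
So F validates K, K4, S4, S5. The strongest is S5.

S5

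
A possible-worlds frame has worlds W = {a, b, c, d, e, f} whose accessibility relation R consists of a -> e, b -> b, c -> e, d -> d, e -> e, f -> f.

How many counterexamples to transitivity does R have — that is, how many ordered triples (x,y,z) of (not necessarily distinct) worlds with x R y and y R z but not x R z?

R is transitive; there are no such tuples.

0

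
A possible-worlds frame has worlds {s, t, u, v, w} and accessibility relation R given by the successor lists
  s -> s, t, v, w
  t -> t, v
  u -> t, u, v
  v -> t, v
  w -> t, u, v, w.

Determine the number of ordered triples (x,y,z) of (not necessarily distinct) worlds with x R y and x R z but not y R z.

Enumerating: (s,t,s), (s,t,w), (s,v,s), (s,v,w), (s,w,s), (u,t,u), (u,v,u), (w,t,u), (w,t,w), (w,u,w), (w,v,u), (w,v,w).

12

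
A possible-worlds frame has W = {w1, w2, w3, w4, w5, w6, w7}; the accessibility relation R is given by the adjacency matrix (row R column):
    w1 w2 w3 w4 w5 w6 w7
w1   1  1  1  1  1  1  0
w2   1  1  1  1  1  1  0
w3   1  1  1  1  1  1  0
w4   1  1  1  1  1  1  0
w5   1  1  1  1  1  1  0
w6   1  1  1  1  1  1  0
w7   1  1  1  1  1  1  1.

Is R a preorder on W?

Yes

Reflexive: yes — every world is R-related to itself.
Transitive: yes — every two-step R-path is closed by a direct edge.
So R is a preorder.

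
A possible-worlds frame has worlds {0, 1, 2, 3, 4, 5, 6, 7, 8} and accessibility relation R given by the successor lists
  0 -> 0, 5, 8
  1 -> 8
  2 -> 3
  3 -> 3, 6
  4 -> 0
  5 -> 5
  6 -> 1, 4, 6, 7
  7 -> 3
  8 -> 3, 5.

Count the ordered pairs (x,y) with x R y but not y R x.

Enumerating: (0,5), (0,8), (1,8), (2,3), (3,6), (4,0), (6,1), (6,4), (6,7), (7,3), (8,3), (8,5).

12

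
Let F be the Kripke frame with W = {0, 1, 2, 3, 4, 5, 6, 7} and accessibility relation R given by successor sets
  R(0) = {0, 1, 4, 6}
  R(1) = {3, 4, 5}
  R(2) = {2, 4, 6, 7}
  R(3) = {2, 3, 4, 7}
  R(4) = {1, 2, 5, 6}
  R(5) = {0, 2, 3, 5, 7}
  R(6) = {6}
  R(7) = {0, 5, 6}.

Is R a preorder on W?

No

Reflexive: no — 1 is not related to itself.
Transitive: no — 0 R 1 and 1 R 3, but not 0 R 3.
So R is not a preorder.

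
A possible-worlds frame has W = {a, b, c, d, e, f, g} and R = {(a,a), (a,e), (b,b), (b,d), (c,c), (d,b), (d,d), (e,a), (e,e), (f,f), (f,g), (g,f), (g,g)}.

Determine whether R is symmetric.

Symmetric: yes — every pair in R has its reverse in R.

Yes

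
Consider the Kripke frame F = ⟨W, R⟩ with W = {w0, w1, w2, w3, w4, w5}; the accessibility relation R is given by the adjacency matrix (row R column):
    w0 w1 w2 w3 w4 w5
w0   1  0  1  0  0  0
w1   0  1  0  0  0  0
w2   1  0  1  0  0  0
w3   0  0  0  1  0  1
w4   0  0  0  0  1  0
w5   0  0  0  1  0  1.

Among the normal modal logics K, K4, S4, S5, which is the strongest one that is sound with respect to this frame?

S5

Transitive (axiom 4): yes — every two-step R-path is closed by a direct edge.
Reflexive (axiom T): yes — every world is R-related to itself.
Euclidean (axiom 5): yes — any two successors of a common world are R-related.
So F validates K, K4, S4, S5. The strongest is S5.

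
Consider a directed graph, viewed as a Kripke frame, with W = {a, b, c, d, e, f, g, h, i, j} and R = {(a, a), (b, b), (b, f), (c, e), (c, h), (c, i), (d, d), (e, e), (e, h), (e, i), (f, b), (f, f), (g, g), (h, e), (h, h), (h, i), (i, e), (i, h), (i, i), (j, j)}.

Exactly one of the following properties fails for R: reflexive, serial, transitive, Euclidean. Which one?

reflexive

Reflexive: no — c is not related to itself.
Serial: yes — every world has a successor (e.g. a R a).
Transitive: yes — every two-step R-path is closed by a direct edge.
Euclidean: yes — any two successors of a common world are R-related.
Only reflexive fails.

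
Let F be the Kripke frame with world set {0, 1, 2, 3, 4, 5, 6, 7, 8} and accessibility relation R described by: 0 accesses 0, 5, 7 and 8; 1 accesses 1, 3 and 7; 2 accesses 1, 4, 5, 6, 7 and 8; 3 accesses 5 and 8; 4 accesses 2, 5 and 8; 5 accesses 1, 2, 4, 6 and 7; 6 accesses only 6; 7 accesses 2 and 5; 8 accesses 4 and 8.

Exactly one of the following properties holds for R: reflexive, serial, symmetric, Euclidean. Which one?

serial

Reflexive: no — 2 is not related to itself.
Serial: yes — every world has a successor (e.g. 0 R 0).
Symmetric: no — 0 R 5 but not 5 R 0.
Euclidean: no — 0 R 5 and 0 R 8, but not 5 R 8.
Only serial holds.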